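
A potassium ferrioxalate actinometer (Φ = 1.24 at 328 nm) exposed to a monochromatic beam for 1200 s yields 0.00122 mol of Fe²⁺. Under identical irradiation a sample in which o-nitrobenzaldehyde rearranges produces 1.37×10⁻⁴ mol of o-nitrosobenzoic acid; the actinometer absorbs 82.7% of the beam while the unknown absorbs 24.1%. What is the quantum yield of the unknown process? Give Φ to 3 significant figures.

Photons absorbed by the actinometer: 0.00122 / 1.24 = 9.839×10⁻⁴ mol.
Incident flux: 9.839×10⁻⁴ / 0.827 = 0.001190 einstein.
Absorbed by unknown: 0.241 × 0.001190 = 2.868×10⁻⁴ mol.
Φ(unknown) = 1.37×10⁻⁴ / 2.868×10⁻⁴ = 0.478.

Φ = 0.478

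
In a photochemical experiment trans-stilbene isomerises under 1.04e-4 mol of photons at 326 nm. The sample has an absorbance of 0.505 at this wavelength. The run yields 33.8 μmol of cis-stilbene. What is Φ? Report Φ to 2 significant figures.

Φ = 0.47

Product: 33.8 μmol = 3.38e-5 mol.
Fraction absorbed: 1 − 10^(−0.505) = 0.6874.
Photons absorbed: 0.6874 × 1.04e-4 = 7.149e-5 mol.
Φ = 3.38e-5 mol / 7.149e-5 mol photons = 0.47.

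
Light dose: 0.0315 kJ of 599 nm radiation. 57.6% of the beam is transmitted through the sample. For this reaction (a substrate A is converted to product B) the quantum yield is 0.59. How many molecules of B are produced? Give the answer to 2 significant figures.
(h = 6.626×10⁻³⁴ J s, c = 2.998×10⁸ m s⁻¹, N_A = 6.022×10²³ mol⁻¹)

2.4×10¹⁹ molecules

Photon energy at 599 nm: hc/λ = (6.626×10⁻³⁴)(2.998×10⁸)/(599×10⁻⁹) = 3.316×10⁻¹⁹ J.
Incident energy: 0.0315 kJ = 31.5 J.
Photons incident: 31.5 / 3.316×10⁻¹⁹ = 9.499×10¹⁹, i.e. 9.499×10¹⁹/6.022×10²³ = 1.577×10⁻⁴ mol.
Fraction absorbed: 1 − 57.6/100 = 0.4240.
Photons absorbed: 0.4240 × 1.577×10⁻⁴ = 6.686×10⁻⁵ mol.
Product: Φ × n_abs = 0.59 × 6.686×10⁻⁵ = 3.945×10⁻⁵ mol.
As a count: 3.945×10⁻⁵ × 6.022×10²³ = 2.4×10¹⁹.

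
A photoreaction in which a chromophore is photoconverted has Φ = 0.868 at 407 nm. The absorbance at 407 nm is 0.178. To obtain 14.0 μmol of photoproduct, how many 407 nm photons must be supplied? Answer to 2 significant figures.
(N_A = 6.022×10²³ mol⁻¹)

Product: 14.0 μmol = 1.40×10⁻⁵ mol.
Photons that must be absorbed: 1.40×10⁻⁵ / 0.868 = 1.613×10⁻⁵ mol.
Fraction absorbed: 1 − 10^(−0.178) = 0.3363.
Incident photons needed: 1.613×10⁻⁵ / 0.3363 = 4.796×10⁻⁵ mol.
Photon count: 4.796×10⁻⁵ × 6.022×10²³ = 2.9×10¹⁹.

2.9×10¹⁹ photons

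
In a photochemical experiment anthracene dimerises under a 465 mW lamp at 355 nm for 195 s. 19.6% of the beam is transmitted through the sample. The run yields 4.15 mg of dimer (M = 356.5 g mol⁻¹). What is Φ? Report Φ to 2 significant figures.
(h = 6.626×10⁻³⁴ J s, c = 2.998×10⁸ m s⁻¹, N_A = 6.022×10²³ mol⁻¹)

Φ = 0.054

Product: 4.15 mg / 356.5 g mol⁻¹ = 1.164×10⁻⁵ mol.
Photon energy at 355 nm: hc/λ = (6.626×10⁻³⁴)(2.998×10⁸)/(355×10⁻⁹) = 5.596×10⁻¹⁹ J.
Energy delivered: (465 mW)(195 s) = 90.68 J.
Photons incident: 90.68 / 5.596×10⁻¹⁹ = 1.620×10²⁰, i.e. 1.620×10²⁰/6.022×10²³ = 2.690×10⁻⁴ mol.
Fraction absorbed: 1 − 19.6/100 = 0.8040.
Photons absorbed: 0.8040 × 2.690×10⁻⁴ = 2.163×10⁻⁴ mol.
Φ = 1.164×10⁻⁵ mol / 2.163×10⁻⁴ mol photons = 0.054.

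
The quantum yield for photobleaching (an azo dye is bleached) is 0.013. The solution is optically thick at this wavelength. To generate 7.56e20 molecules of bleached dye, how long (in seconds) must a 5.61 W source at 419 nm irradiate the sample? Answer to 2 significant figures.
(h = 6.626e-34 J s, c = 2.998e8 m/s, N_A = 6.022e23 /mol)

t ≈ 4900 s

Product: 7.56e20 / 6.022e23 = 0.001255 mol.
Photons that must be absorbed: 0.001255 / 0.013 = 0.09654 mol.
Photon energy: hc/λ = 4.741e-19 J; per mole, 2.855e5 J mol⁻¹.
Energy required: 0.09654 × 2.855e5 = 2.756e4 J.
Time: 2.756e4 J / 5.61 W = 4900 s.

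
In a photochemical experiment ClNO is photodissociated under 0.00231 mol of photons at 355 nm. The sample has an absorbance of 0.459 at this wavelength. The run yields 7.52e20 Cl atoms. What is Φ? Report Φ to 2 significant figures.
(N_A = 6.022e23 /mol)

Φ = 0.83

Product: 7.52e20 / 6.022e23 = 0.001249 mol.
Fraction absorbed: 1 − 10^(−0.459) = 0.6525.
Photons absorbed: 0.6525 × 0.00231 = 0.001507 mol.
Φ = 0.001249 mol / 0.001507 mol photons = 0.83.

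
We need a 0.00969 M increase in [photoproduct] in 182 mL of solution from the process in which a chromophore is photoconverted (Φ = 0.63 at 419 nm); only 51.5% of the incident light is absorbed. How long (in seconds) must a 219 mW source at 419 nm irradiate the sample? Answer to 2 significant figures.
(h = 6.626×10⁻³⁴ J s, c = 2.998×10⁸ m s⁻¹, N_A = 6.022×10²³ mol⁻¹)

t ≈ 7100 s

Product: (0.00969 M)(0.182 L) = 0.001764 mol.
Photons that must be absorbed: 0.001764 / 0.63 = 0.002800 mol.
Incident photons needed: 0.002800 / 0.515 = 0.005437 mol.
Photon energy: hc/λ = 4.741×10⁻¹⁹ J; per mole, 2.855×10⁵ J mol⁻¹.
Energy required: 0.005437 × 2.855×10⁵ = 1552 J.
Time: 1552 J / 0.219 W = 7100 s.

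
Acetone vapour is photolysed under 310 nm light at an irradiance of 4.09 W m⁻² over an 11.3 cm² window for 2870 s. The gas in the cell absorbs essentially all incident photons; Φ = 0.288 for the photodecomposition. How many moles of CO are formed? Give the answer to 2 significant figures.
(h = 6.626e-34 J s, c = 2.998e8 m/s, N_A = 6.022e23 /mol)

Photon energy at 310 nm: hc/λ = (6.626e-34)(2.998e8)/(310e-9) = 6.408e-19 J.
Energy delivered: (4.09 W m⁻²)(11.3e-4 m²)(2870 s) = 13.26 J.
Photons incident: 13.26 / 6.408e-19 = 2.069e19, i.e. 2.069e19/6.022e23 = 3.436e-5 mol.
Product: Φ × n_abs = 0.288 × 3.436e-5 = 9.896e-6 mol.

9.9e-6 mol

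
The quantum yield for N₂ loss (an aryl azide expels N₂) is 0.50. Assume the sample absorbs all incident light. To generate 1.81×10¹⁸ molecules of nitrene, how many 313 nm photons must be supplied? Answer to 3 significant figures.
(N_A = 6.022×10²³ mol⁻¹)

Product: 1.81×10¹⁸ / 6.022×10²³ = 3.006×10⁻⁶ mol.
Photons that must be absorbed: 3.006×10⁻⁶ / 0.50 = 6.012×10⁻⁶ mol.
Photon count: 6.012×10⁻⁶ × 6.022×10²³ = 3.62×10¹⁸.

3.62×10¹⁸ photons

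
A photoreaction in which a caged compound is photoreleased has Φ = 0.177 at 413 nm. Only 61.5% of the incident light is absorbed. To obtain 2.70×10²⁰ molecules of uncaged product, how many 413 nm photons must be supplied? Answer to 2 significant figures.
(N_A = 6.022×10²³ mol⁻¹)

Product: 2.70×10²⁰ / 6.022×10²³ = 4.484×10⁻⁴ mol.
Photons that must be absorbed: 4.484×10⁻⁴ / 0.177 = 0.002533 mol.
Incident photons needed: 0.002533 / 0.615 = 0.004119 mol.
Photon count: 0.004119 × 6.022×10²³ = 2.5×10²¹.

2.5×10²¹ photons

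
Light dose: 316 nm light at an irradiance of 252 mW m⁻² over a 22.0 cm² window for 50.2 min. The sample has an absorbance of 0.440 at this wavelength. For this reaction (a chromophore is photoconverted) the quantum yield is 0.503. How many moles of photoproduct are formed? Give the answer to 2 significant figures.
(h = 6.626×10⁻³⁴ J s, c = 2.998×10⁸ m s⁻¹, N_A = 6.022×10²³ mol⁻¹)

Photon energy at 316 nm: hc/λ = (6.626×10⁻³⁴)(2.998×10⁸)/(316×10⁻⁹) = 6.286×10⁻¹⁹ J.
Energy delivered: (252 mW m⁻²)(22.0×10⁻⁴ m²)(3012 s) = 1.670 J.
Photons incident: 1.670 / 6.286×10⁻¹⁹ = 2.657×10¹⁸, i.e. 2.657×10¹⁸/6.022×10²³ = 4.412×10⁻⁶ mol.
Fraction absorbed: 1 − 10^(−0.440) = 0.6369.
Photons absorbed: 0.6369 × 4.412×10⁻⁶ = 2.810×10⁻⁶ mol.
Product: Φ × n_abs = 0.503 × 2.810×10⁻⁶ = 1.413×10⁻⁶ mol.

1.4×10⁻⁶ mol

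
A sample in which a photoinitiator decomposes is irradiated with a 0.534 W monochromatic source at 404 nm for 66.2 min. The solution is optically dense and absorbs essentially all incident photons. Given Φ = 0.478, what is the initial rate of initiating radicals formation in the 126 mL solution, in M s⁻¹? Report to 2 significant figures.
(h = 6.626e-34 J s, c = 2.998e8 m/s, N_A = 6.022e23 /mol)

6.8e-6 M s⁻¹

Photon energy at 404 nm: hc/λ = (6.626e-34)(2.998e8)/(404e-9) = 4.917e-19 J.
Energy delivered: (0.534 W)(3972 s) = 2121 J.
Photons incident: 2121 / 4.917e-19 = 4.314e21, i.e. 4.314e21/6.022e23 = 0.007164 mol.
Product formed: 0.478 × 0.007164 = 0.003424 mol.
Rate: 0.003424 mol / (3972 s × 0.126 L) = 6.8e-6 M s⁻¹.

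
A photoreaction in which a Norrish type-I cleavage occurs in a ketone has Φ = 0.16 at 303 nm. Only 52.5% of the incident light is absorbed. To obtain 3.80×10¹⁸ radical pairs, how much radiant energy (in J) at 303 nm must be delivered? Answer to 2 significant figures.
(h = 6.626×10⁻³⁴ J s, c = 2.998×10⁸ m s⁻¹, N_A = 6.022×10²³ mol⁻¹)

Product: 3.80×10¹⁸ / 6.022×10²³ = 6.310×10⁻⁶ mol.
Photons that must be absorbed: 6.310×10⁻⁶ / 0.16 = 3.944×10⁻⁵ mol.
Incident photons needed: 3.944×10⁻⁵ / 0.525 = 7.512×10⁻⁵ mol.
Photon energy: hc/λ = 6.556×10⁻¹⁹ J; per mole, 3.948×10⁵ J mol⁻¹.
Energy required: 7.512×10⁻⁵ × 3.948×10⁵ = 30 J.

30 J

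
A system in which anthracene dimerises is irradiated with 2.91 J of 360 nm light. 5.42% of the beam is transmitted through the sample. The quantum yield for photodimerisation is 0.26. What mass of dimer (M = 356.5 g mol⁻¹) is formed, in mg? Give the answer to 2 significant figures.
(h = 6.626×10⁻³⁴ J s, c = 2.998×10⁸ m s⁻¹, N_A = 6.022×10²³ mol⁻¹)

Photon energy at 360 nm: hc/λ = (6.626×10⁻³⁴)(2.998×10⁸)/(360×10⁻⁹) = 5.518×10⁻¹⁹ J.
Photons incident: 2.91 / 5.518×10⁻¹⁹ = 5.274×10¹⁸, i.e. 5.274×10¹⁸/6.022×10²³ = 8.758×10⁻⁶ mol.
Fraction absorbed: 1 − 5.42/100 = 0.9458.
Photons absorbed: 0.9458 × 8.758×10⁻⁶ = 8.283×10⁻⁶ mol.
Product: Φ × n_abs = 0.26 × 8.283×10⁻⁶ = 2.154×10⁻⁶ mol.
Mass: 2.154×10⁻⁶ × 356.5 = 7.679×10⁻⁴ g = 0.77 mg.

0.77 mg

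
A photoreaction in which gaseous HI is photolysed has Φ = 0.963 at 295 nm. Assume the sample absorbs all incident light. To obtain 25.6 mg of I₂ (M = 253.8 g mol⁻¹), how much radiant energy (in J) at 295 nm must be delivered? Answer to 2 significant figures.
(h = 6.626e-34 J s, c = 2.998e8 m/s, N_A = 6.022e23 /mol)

42 J

Product: 25.6 mg / 253.8 g mol⁻¹ = 1.009e-4 mol.
Photons that must be absorbed: 1.009e-4 / 0.963 = 1.048e-4 mol.
Photon energy: hc/λ = 6.734e-19 J; per mole, 4.055e5 J mol⁻¹.
Energy required: 1.048e-4 × 4.055e5 = 42 J.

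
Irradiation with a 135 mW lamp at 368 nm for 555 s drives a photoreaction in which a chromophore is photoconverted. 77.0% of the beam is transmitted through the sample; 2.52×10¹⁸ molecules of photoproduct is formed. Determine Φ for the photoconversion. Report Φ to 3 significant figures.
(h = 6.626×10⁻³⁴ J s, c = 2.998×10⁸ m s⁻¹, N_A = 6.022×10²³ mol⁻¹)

Φ = 0.0789

Product: 2.52×10¹⁸ / 6.022×10²³ = 4.185×10⁻⁶ mol.
Photon energy at 368 nm: hc/λ = (6.626×10⁻³⁴)(2.998×10⁸)/(368×10⁻⁹) = 5.398×10⁻¹⁹ J.
Energy delivered: (135 mW)(555 s) = 74.93 J.
Photons incident: 74.93 / 5.398×10⁻¹⁹ = 1.388×10²⁰, i.e. 1.388×10²⁰/6.022×10²³ = 2.305×10⁻⁴ mol.
Fraction absorbed: 1 − 77.0/100 = 0.2300.
Photons absorbed: 0.2300 × 2.305×10⁻⁴ = 5.302×10⁻⁵ mol.
Φ = 4.185×10⁻⁶ mol / 5.302×10⁻⁵ mol photons = 0.0789.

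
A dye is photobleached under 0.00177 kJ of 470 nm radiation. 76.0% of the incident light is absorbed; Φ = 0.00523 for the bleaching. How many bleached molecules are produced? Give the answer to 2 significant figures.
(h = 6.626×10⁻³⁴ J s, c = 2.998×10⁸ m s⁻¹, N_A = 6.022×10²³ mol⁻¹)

Photon energy at 470 nm: hc/λ = (6.626×10⁻³⁴)(2.998×10⁸)/(470×10⁻⁹) = 4.227×10⁻¹⁹ J.
Incident energy: 0.00177 kJ = 1.77 J.
Photons incident: 1.77 / 4.227×10⁻¹⁹ = 4.187×10¹⁸, i.e. 4.187×10¹⁸/6.022×10²³ = 6.953×10⁻⁶ mol.
Photons absorbed: 0.760 × 6.953×10⁻⁶ = 5.284×10⁻⁶ mol.
Product: Φ × n_abs = 0.00523 × 5.284×10⁻⁶ = 2.764×10⁻⁸ mol.
As a count: 2.764×10⁻⁸ × 6.022×10²³ = 1.7×10¹⁶.

1.7×10¹⁶ bleached molecules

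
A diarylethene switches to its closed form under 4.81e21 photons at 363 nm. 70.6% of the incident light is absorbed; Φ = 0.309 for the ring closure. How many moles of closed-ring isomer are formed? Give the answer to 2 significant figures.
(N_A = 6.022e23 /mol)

Moles of photons: 4.81e21 / 6.022e23 = 0.007987 mol.
Photons absorbed: 0.706 × 0.007987 = 0.005639 mol.
Product: Φ × n_abs = 0.309 × 0.005639 = 0.001742 mol.

0.0017 mol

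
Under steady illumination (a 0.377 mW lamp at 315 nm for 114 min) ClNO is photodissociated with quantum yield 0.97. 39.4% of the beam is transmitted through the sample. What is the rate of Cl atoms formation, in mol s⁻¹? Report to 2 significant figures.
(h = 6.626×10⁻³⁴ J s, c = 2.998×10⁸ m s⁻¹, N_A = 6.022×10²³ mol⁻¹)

Photon energy at 315 nm: hc/λ = (6.626×10⁻³⁴)(2.998×10⁸)/(315×10⁻⁹) = 6.306×10⁻¹⁹ J.
Energy delivered: (0.377 mW)(6840 s) = 2.579 J.
Photons incident: 2.579 / 6.306×10⁻¹⁹ = 4.090×10¹⁸, i.e. 4.090×10¹⁸/6.022×10²³ = 6.792×10⁻⁶ mol.
Fraction absorbed: 1 − 39.4/100 = 0.6060.
Photons absorbed: 0.6060 × 6.792×10⁻⁶ = 4.116×10⁻⁶ mol.
Product formed: 0.97 × 4.116×10⁻⁶ = 3.993×10⁻⁶ mol.
Rate: 3.993×10⁻⁶ / 6840 s = 5.8×10⁻¹⁰ mol s⁻¹.

5.8×10⁻¹⁰ mol s⁻¹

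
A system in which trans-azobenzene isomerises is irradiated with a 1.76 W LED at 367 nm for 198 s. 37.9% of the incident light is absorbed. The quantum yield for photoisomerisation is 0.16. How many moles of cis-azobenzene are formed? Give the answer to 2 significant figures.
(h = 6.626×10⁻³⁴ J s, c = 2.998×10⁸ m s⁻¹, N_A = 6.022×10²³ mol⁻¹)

6.5×10⁻⁵ mol

Photon energy at 367 nm: hc/λ = (6.626×10⁻³⁴)(2.998×10⁸)/(367×10⁻⁹) = 5.413×10⁻¹⁹ J.
Energy delivered: (1.76 W)(198 s) = 348.5 J.
Photons incident: 348.5 / 5.413×10⁻¹⁹ = 6.438×10²⁰, i.e. 6.438×10²⁰/6.022×10²³ = 0.001069 mol.
Photons absorbed: 0.379 × 0.001069 = 4.052×10⁻⁴ mol.
Product: Φ × n_abs = 0.16 × 4.052×10⁻⁴ = 6.483×10⁻⁵ mol.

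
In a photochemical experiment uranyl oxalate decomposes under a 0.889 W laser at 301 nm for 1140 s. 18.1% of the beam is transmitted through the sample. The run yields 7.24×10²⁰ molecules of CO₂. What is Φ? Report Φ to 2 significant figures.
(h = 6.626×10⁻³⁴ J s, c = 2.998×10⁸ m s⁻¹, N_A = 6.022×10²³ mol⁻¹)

Φ = 0.58

Product: 7.24×10²⁰ / 6.022×10²³ = 0.001202 mol.
Photon energy at 301 nm: hc/λ = (6.626×10⁻³⁴)(2.998×10⁸)/(301×10⁻⁹) = 6.600×10⁻¹⁹ J.
Energy delivered: (0.889 W)(1140 s) = 1013 J.
Photons incident: 1013 / 6.600×10⁻¹⁹ = 1.535×10²¹, i.e. 1.535×10²¹/6.022×10²³ = 0.002549 mol.
Fraction absorbed: 1 − 18.1/100 = 0.8190.
Photons absorbed: 0.8190 × 0.002549 = 0.002088 mol.
Φ = 0.001202 mol / 0.002088 mol photons = 0.58.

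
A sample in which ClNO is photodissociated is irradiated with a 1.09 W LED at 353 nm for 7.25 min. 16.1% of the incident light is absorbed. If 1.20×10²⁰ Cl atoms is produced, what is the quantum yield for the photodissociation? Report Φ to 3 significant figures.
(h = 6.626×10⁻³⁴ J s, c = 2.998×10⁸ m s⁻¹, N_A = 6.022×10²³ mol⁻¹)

Product: 1.20×10²⁰ / 6.022×10²³ = 1.993×10⁻⁴ mol.
Photon energy at 353 nm: hc/λ = (6.626×10⁻³⁴)(2.998×10⁸)/(353×10⁻⁹) = 5.627×10⁻¹⁹ J.
Energy delivered: (1.09 W)(435 s) = 474.2 J.
Photons incident: 474.2 / 5.627×10⁻¹⁹ = 8.427×10²⁰, i.e. 8.427×10²⁰/6.022×10²³ = 0.001399 mol.
Photons absorbed: 0.161 × 0.001399 = 2.252×10⁻⁴ mol.
Φ = 1.993×10⁻⁴ mol / 2.252×10⁻⁴ mol photons = 0.885.

Φ = 0.885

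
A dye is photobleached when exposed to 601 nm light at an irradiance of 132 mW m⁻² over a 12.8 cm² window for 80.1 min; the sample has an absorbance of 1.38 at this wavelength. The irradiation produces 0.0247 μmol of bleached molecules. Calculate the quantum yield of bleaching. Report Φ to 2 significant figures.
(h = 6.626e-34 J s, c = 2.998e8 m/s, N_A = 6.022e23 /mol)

Φ = 0.0063

Product: 0.0247 μmol = 2.47e-8 mol.
Photon energy at 601 nm: hc/λ = (6.626e-34)(2.998e8)/(601e-9) = 3.305e-19 J.
Energy delivered: (132 mW m⁻²)(12.8e-4 m²)(4806 s) = 0.8120 J.
Photons incident: 0.8120 / 3.305e-19 = 2.457e18, i.e. 2.457e18/6.022e23 = 4.080e-6 mol.
Fraction absorbed: 1 − 10^(−1.38) = 0.9583.
Photons absorbed: 0.9583 × 4.080e-6 = 3.910e-6 mol.
Φ = 2.47e-8 mol / 3.910e-6 mol photons = 0.0063.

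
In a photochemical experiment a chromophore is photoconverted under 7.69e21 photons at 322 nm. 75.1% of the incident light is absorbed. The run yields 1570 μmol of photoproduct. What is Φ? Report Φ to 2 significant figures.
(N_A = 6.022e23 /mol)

Product: 1570 μmol = 0.00157 mol.
Moles of photons: 7.69e21 / 6.022e23 = 0.01277 mol.
Photons absorbed: 0.751 × 0.01277 = 0.009590 mol.
Φ = 0.00157 mol / 0.009590 mol photons = 0.16.

Φ = 0.16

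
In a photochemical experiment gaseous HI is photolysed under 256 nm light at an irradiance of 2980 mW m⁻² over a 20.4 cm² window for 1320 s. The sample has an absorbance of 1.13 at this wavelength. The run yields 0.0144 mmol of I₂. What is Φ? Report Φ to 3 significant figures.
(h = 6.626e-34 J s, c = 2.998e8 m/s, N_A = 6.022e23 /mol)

Φ = 0.906

Product: 0.0144 mmol = 1.44e-5 mol.
Photon energy at 256 nm: hc/λ = (6.626e-34)(2.998e8)/(256e-9) = 7.760e-19 J.
Energy delivered: (2980 mW m⁻²)(20.4e-4 m²)(1320 s) = 8.025 J.
Photons incident: 8.025 / 7.760e-19 = 1.034e19, i.e. 1.034e19/6.022e23 = 1.717e-5 mol.
Fraction absorbed: 1 − 10^(−1.13) = 0.9259.
Photons absorbed: 0.9259 × 1.717e-5 = 1.590e-5 mol.
Φ = 1.44e-5 mol / 1.590e-5 mol photons = 0.906.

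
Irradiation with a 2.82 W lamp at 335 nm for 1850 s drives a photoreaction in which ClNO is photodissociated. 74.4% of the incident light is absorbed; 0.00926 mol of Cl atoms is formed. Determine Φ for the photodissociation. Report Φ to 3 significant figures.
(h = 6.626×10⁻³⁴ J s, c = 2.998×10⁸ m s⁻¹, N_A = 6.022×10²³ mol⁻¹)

Φ = 0.852

Photon energy at 335 nm: hc/λ = (6.626×10⁻³⁴)(2.998×10⁸)/(335×10⁻⁹) = 5.930×10⁻¹⁹ J.
Energy delivered: (2.82 W)(1850 s) = 5217 J.
Photons incident: 5217 / 5.930×10⁻¹⁹ = 8.798×10²¹, i.e. 8.798×10²¹/6.022×10²³ = 0.01461 mol.
Photons absorbed: 0.744 × 0.01461 = 0.01087 mol.
Φ = 0.00926 mol / 0.01087 mol photons = 0.852.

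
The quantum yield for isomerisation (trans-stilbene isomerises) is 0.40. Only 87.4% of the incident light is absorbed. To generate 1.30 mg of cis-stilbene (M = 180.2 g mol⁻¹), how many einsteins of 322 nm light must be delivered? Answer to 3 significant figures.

2.06×10⁻⁵ einstein

Product: 1.30 mg / 180.2 g mol⁻¹ = 7.214×10⁻⁶ mol.
Photons that must be absorbed: 7.214×10⁻⁶ / 0.40 = 1.804×10⁻⁵ mol.
Incident photons needed: 1.804×10⁻⁵ / 0.874 = 2.064×10⁻⁵ mol.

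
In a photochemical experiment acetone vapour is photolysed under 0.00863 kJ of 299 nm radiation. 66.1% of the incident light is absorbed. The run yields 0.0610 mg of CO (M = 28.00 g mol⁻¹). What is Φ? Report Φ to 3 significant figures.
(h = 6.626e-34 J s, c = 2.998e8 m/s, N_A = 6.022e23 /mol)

Product: 0.0610 mg / 28.00 g mol⁻¹ = 2.179e-6 mol.
Photon energy at 299 nm: hc/λ = (6.626e-34)(2.998e8)/(299e-9) = 6.644e-19 J.
Incident energy: 0.00863 kJ = 8.63 J.
Photons incident: 8.63 / 6.644e-19 = 1.299e19, i.e. 1.299e19/6.022e23 = 2.157e-5 mol.
Photons absorbed: 0.661 × 2.157e-5 = 1.426e-5 mol.
Φ = 2.179e-6 mol / 1.426e-5 mol photons = 0.153.

Φ = 0.153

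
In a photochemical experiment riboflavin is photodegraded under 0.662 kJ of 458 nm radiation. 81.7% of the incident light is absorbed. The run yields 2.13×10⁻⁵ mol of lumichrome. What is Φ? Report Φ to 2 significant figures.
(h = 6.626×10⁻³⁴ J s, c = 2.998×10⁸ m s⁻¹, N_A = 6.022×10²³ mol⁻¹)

Photon energy at 458 nm: hc/λ = (6.626×10⁻³⁴)(2.998×10⁸)/(458×10⁻⁹) = 4.337×10⁻¹⁹ J.
Incident energy: 0.662 kJ = 662 J.
Photons incident: 662 / 4.337×10⁻¹⁹ = 1.526×10²¹, i.e. 1.526×10²¹/6.022×10²³ = 0.002534 mol.
Photons absorbed: 0.817 × 0.002534 = 0.002070 mol.
Φ = 2.13×10⁻⁵ mol / 0.002070 mol photons = 0.010.

Φ = 0.010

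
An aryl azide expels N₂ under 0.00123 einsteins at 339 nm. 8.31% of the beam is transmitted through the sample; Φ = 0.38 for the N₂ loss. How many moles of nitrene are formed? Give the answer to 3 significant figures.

4.29e-4 mol

Fraction absorbed: 1 − 8.31/100 = 0.9169.
Photons absorbed: 0.9169 × 0.00123 = 0.001128 mol.
Product: Φ × n_abs = 0.38 × 0.001128 = 4.286e-4 mol.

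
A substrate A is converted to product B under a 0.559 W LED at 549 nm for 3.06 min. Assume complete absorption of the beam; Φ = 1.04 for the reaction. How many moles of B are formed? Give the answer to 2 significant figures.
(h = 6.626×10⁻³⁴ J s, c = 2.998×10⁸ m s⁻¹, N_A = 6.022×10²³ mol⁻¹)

4.9×10⁻⁴ mol

Photon energy at 549 nm: hc/λ = (6.626×10⁻³⁴)(2.998×10⁸)/(549×10⁻⁹) = 3.618×10⁻¹⁹ J.
Energy delivered: (0.559 W)(183.6 s) = 102.6 J.
Photons incident: 102.6 / 3.618×10⁻¹⁹ = 2.836×10²⁰, i.e. 2.836×10²⁰/6.022×10²³ = 4.709×10⁻⁴ mol.
Product: Φ × n_abs = 1.04 × 4.709×10⁻⁴ = 4.897×10⁻⁴ mol.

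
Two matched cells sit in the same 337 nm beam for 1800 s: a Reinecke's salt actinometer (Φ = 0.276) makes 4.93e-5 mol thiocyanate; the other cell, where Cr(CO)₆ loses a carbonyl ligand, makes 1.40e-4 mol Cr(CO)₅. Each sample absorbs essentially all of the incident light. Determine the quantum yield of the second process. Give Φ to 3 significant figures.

Photons absorbed by the actinometer: 4.93e-5 / 0.276 = 1.786e-4 mol.
Φ(unknown) = 1.40e-4 / 1.786e-4 = 0.784.

Φ = 0.784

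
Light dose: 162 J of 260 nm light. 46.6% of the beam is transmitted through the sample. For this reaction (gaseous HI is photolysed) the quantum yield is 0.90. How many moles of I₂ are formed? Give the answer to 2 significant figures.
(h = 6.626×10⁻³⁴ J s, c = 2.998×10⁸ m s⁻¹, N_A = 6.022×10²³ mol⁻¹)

1.7×10⁻⁴ mol

Photon energy at 260 nm: hc/λ = (6.626×10⁻³⁴)(2.998×10⁸)/(260×10⁻⁹) = 7.640×10⁻¹⁹ J.
Photons incident: 162 / 7.640×10⁻¹⁹ = 2.120×10²⁰, i.e. 2.120×10²⁰/6.022×10²³ = 3.520×10⁻⁴ mol.
Fraction absorbed: 1 − 46.6/100 = 0.5340.
Photons absorbed: 0.5340 × 3.520×10⁻⁴ = 1.880×10⁻⁴ mol.
Product: Φ × n_abs = 0.90 × 1.880×10⁻⁴ = 1.692×10⁻⁴ mol.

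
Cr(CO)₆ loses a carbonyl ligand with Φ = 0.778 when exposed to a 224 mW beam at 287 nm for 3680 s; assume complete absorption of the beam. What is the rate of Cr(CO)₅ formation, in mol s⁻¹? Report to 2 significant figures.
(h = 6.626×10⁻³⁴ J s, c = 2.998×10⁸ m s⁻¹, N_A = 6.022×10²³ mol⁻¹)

4.2×10⁻⁷ mol s⁻¹

Photon energy at 287 nm: hc/λ = (6.626×10⁻³⁴)(2.998×10⁸)/(287×10⁻⁹) = 6.922×10⁻¹⁹ J.
Energy delivered: (224 mW)(3680 s) = 824.3 J.
Photons incident: 824.3 / 6.922×10⁻¹⁹ = 1.191×10²¹, i.e. 1.191×10²¹/6.022×10²³ = 0.001978 mol.
Product formed: 0.778 × 0.001978 = 0.001539 mol.
Rate: 0.001539 / 3680 s = 4.2×10⁻⁷ mol s⁻¹.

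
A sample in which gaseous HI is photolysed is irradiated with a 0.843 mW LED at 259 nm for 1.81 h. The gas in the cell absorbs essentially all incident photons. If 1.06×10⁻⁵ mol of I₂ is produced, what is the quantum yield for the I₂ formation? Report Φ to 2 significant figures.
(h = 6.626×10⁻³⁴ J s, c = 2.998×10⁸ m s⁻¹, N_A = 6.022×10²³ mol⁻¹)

Φ = 0.89

Photon energy at 259 nm: hc/λ = (6.626×10⁻³⁴)(2.998×10⁸)/(259×10⁻⁹) = 7.670×10⁻¹⁹ J.
Energy delivered: (0.843 mW)(6516 s) = 5.493 J.
Photons incident: 5.493 / 7.670×10⁻¹⁹ = 7.162×10¹⁸, i.e. 7.162×10¹⁸/6.022×10²³ = 1.189×10⁻⁵ mol.
Φ = 1.06×10⁻⁵ mol / 1.189×10⁻⁵ mol photons = 0.89.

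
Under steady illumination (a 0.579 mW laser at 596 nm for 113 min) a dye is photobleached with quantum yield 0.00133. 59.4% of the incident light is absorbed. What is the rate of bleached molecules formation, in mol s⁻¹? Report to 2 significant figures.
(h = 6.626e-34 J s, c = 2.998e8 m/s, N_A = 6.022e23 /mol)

Photon energy at 596 nm: hc/λ = (6.626e-34)(2.998e8)/(596e-9) = 3.333e-19 J.
Energy delivered: (0.579 mW)(6780 s) = 3.926 J.
Photons incident: 3.926 / 3.333e-19 = 1.178e19, i.e. 1.178e19/6.022e23 = 1.956e-5 mol.
Photons absorbed: 0.594 × 1.956e-5 = 1.162e-5 mol.
Product formed: 0.00133 × 1.162e-5 = 1.545e-8 mol.
Rate: 1.545e-8 / 6780 s = 2.3e-12 mol s⁻¹.

2.3e-12 mol s⁻¹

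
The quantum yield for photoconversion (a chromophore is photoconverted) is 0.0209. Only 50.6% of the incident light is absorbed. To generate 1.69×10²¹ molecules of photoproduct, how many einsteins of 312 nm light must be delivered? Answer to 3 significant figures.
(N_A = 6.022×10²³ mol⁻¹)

0.265 einstein

Product: 1.69×10²¹ / 6.022×10²³ = 0.002806 mol.
Photons that must be absorbed: 0.002806 / 0.0209 = 0.1343 mol.
Incident photons needed: 0.1343 / 0.506 = 0.2654 mol.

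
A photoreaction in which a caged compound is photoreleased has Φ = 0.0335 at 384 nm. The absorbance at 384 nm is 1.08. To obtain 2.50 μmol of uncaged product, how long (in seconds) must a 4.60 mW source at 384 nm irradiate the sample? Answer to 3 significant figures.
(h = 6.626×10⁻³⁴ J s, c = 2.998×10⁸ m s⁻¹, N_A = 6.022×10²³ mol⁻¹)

t ≈ 5510 s

Product: 2.50 μmol = 2.50×10⁻⁶ mol.
Photons that must be absorbed: 2.50×10⁻⁶ / 0.0335 = 7.463×10⁻⁵ mol.
Fraction absorbed: 1 − 10^(−1.08) = 0.9168.
Incident photons needed: 7.463×10⁻⁵ / 0.9168 = 8.140×10⁻⁵ mol.
Photon energy: hc/λ = 5.173×10⁻¹⁹ J; per mole, 3.115×10⁵ J mol⁻¹.
Energy required: 8.140×10⁻⁵ × 3.115×10⁵ = 25.36 J.
Time: 25.36 J / 0.0046 W = 5510 s.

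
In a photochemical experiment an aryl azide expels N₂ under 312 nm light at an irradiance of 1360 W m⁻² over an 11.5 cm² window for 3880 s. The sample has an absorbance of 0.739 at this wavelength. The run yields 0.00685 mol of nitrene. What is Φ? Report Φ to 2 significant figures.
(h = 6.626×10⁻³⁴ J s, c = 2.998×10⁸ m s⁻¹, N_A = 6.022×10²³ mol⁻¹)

Photon energy at 312 nm: hc/λ = (6.626×10⁻³⁴)(2.998×10⁸)/(312×10⁻⁹) = 6.367×10⁻¹⁹ J.
Energy delivered: (1360 W m⁻²)(11.5×10⁻⁴ m²)(3880 s) = 6068 J.
Photons incident: 6068 / 6.367×10⁻¹⁹ = 9.530×10²¹, i.e. 9.530×10²¹/6.022×10²³ = 0.01583 mol.
Fraction absorbed: 1 − 10^(−0.739) = 0.8176.
Photons absorbed: 0.8176 × 0.01583 = 0.01294 mol.
Φ = 0.00685 mol / 0.01294 mol photons = 0.53.

Φ = 0.53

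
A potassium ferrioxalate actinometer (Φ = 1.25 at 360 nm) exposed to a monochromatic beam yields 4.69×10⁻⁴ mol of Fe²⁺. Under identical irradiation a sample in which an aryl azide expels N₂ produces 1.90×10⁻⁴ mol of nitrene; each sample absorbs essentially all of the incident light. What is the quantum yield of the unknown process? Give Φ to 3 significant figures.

Φ = 0.506

Photons absorbed by the actinometer: 4.69×10⁻⁴ / 1.25 = 3.752×10⁻⁴ mol.
Φ(unknown) = 1.90×10⁻⁴ / 3.752×10⁻⁴ = 0.506.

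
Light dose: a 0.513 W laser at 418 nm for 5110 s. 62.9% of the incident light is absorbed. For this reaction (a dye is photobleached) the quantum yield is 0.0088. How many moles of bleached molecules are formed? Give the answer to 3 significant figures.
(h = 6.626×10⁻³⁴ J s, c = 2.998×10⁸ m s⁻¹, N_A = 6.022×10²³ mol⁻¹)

5.07×10⁻⁵ mol

Photon energy at 418 nm: hc/λ = (6.626×10⁻³⁴)(2.998×10⁸)/(418×10⁻⁹) = 4.752×10⁻¹⁹ J.
Energy delivered: (0.513 W)(5110 s) = 2621 J.
Photons incident: 2621 / 4.752×10⁻¹⁹ = 5.516×10²¹, i.e. 5.516×10²¹/6.022×10²³ = 0.009160 mol.
Photons absorbed: 0.629 × 0.009160 = 0.005762 mol.
Product: Φ × n_abs = 0.0088 × 0.005762 = 5.071×10⁻⁵ mol.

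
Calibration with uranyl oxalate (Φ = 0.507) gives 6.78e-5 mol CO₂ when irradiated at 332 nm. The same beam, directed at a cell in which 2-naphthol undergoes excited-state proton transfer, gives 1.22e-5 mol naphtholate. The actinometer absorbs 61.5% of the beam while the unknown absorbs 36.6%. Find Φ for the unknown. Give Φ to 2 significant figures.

Φ = 0.15

Photons absorbed by the actinometer: 6.78e-5 / 0.507 = 1.337e-4 mol.
Incident flux: 1.337e-4 / 0.615 = 2.174e-4 einstein.
Absorbed by unknown: 0.366 × 2.174e-4 = 7.957e-5 mol.
Φ(unknown) = 1.22e-5 / 7.957e-5 = 0.15.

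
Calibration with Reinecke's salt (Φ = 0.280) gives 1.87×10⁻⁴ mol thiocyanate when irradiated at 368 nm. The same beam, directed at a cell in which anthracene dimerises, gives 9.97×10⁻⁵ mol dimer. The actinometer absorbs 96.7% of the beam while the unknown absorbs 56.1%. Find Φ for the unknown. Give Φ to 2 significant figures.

Φ = 0.26

Photons absorbed by the actinometer: 1.87×10⁻⁴ / 0.280 = 6.679×10⁻⁴ mol.
Incident flux: 6.679×10⁻⁴ / 0.967 = 6.907×10⁻⁴ einstein.
Absorbed by unknown: 0.561 × 6.907×10⁻⁴ = 3.875×10⁻⁴ mol.
Φ(unknown) = 9.97×10⁻⁵ / 3.875×10⁻⁴ = 0.26.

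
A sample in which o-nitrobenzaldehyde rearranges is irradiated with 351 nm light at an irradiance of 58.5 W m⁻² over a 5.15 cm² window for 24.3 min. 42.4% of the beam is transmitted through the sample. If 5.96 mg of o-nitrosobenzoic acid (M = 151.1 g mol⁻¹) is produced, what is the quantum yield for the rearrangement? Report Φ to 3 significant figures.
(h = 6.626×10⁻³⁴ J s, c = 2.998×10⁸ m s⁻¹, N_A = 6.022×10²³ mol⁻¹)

Product: 5.96 mg / 151.1 g mol⁻¹ = 3.944×10⁻⁵ mol.
Photon energy at 351 nm: hc/λ = (6.626×10⁻³⁴)(2.998×10⁸)/(351×10⁻⁹) = 5.659×10⁻¹⁹ J.
Energy delivered: (58.5 W m⁻²)(5.15×10⁻⁴ m²)(1458 s) = 43.93 J.
Photons incident: 43.93 / 5.659×10⁻¹⁹ = 7.763×10¹⁹, i.e. 7.763×10¹⁹/6.022×10²³ = 1.289×10⁻⁴ mol.
Fraction absorbed: 1 − 42.4/100 = 0.5760.
Photons absorbed: 0.5760 × 1.289×10⁻⁴ = 7.425×10⁻⁵ mol.
Φ = 3.944×10⁻⁵ mol / 7.425×10⁻⁵ mol photons = 0.531.

Φ = 0.531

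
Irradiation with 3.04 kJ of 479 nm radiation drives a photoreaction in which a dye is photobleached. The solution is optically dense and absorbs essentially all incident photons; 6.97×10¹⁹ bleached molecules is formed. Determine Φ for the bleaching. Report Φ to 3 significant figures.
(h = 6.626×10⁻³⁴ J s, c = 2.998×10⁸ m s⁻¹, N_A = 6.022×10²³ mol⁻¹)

Φ = 0.00951

Product: 6.97×10¹⁹ / 6.022×10²³ = 1.157×10⁻⁴ mol.
Photon energy at 479 nm: hc/λ = (6.626×10⁻³⁴)(2.998×10⁸)/(479×10⁻⁹) = 4.147×10⁻¹⁹ J.
Incident energy: 3.04 kJ = 3040 J.
Photons incident: 3040 / 4.147×10⁻¹⁹ = 7.331×10²¹, i.e. 7.331×10²¹/6.022×10²³ = 0.01217 mol.
Φ = 1.157×10⁻⁴ mol / 0.01217 mol photons = 0.00951.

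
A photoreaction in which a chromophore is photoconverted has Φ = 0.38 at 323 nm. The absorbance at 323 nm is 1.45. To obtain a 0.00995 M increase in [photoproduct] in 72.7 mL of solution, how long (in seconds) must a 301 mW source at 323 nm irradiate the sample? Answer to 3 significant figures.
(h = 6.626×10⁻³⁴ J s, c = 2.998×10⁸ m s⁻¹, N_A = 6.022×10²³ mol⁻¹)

Product: (0.00995 M)(0.0727 L) = 7.234×10⁻⁴ mol.
Photons that must be absorbed: 7.234×10⁻⁴ / 0.38 = 0.001904 mol.
Fraction absorbed: 1 − 10^(−1.45) = 0.9645.
Incident photons needed: 0.001904 / 0.9645 = 0.001974 mol.
Photon energy: hc/λ = 6.150×10⁻¹⁹ J; per mole, 3.704×10⁵ J mol⁻¹.
Energy required: 0.001974 × 3.704×10⁵ = 731.2 J.
Time: 731.2 J / 0.301 W = 2430 s.

t ≈ 2430 s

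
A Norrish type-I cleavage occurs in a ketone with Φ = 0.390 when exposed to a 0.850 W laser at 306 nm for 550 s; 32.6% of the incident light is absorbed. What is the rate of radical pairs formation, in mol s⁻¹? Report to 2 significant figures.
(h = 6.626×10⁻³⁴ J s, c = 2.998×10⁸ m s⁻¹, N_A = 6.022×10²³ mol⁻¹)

2.8×10⁻⁷ mol s⁻¹

Photon energy at 306 nm: hc/λ = (6.626×10⁻³⁴)(2.998×10⁸)/(306×10⁻⁹) = 6.492×10⁻¹⁹ J.
Energy delivered: (0.850 W)(550 s) = 467.5 J.
Photons incident: 467.5 / 6.492×10⁻¹⁹ = 7.201×10²⁰, i.e. 7.201×10²⁰/6.022×10²³ = 0.001196 mol.
Photons absorbed: 0.326 × 0.001196 = 3.899×10⁻⁴ mol.
Product formed: 0.390 × 3.899×10⁻⁴ = 1.521×10⁻⁴ mol.
Rate: 1.521×10⁻⁴ / 550 s = 2.8×10⁻⁷ mol s⁻¹.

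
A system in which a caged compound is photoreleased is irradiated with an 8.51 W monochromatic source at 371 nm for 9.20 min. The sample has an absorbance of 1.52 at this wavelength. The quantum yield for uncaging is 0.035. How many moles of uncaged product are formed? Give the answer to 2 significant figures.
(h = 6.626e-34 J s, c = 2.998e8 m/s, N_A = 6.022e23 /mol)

4.9e-4 mol

Photon energy at 371 nm: hc/λ = (6.626e-34)(2.998e8)/(371e-9) = 5.354e-19 J.
Energy delivered: (8.51 W)(552 s) = 4698 J.
Photons incident: 4698 / 5.354e-19 = 8.775e21, i.e. 8.775e21/6.022e23 = 0.01457 mol.
Fraction absorbed: 1 − 10^(−1.52) = 0.9698.
Photons absorbed: 0.9698 × 0.01457 = 0.01413 mol.
Product: Φ × n_abs = 0.035 × 0.01413 = 4.946e-4 mol.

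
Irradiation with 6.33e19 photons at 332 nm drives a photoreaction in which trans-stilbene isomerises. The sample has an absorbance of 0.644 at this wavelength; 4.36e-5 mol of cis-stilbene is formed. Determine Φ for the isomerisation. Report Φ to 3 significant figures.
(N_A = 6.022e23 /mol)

Moles of photons: 6.33e19 / 6.022e23 = 1.051e-4 mol.
Fraction absorbed: 1 − 10^(−0.644) = 0.7730.
Photons absorbed: 0.7730 × 1.051e-4 = 8.124e-5 mol.
Φ = 4.36e-5 mol / 8.124e-5 mol photons = 0.537.

Φ = 0.537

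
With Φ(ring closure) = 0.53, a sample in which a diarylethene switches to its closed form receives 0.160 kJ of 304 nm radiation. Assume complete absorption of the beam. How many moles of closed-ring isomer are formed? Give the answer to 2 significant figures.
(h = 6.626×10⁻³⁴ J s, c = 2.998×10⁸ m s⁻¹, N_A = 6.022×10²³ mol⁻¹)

Photon energy at 304 nm: hc/λ = (6.626×10⁻³⁴)(2.998×10⁸)/(304×10⁻⁹) = 6.534×10⁻¹⁹ J.
Incident energy: 0.160 kJ = 160 J.
Photons incident: 160 / 6.534×10⁻¹⁹ = 2.449×10²⁰, i.e. 2.449×10²⁰/6.022×10²³ = 4.067×10⁻⁴ mol.
Product: Φ × n_abs = 0.53 × 4.067×10⁻⁴ = 2.156×10⁻⁴ mol.

2.2×10⁻⁴ mol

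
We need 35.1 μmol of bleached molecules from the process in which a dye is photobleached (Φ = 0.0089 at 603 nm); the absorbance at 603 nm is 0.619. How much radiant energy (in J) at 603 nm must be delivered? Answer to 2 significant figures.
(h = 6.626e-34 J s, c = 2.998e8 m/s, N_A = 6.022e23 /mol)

1000 J

Product: 35.1 μmol = 3.51e-5 mol.
Photons that must be absorbed: 3.51e-5 / 0.0089 = 0.003944 mol.
Fraction absorbed: 1 − 10^(−0.619) = 0.7596.
Incident photons needed: 0.003944 / 0.7596 = 0.005192 mol.
Photon energy: hc/λ = 3.294e-19 J; per mole, 1.984e5 J mol⁻¹.
Energy required: 0.005192 × 1.984e5 = 1000 J.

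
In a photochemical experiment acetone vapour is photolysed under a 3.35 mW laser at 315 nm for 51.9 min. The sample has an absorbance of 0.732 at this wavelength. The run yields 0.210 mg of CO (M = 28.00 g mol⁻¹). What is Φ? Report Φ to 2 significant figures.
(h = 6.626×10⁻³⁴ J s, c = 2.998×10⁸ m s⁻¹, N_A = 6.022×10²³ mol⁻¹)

Product: 0.210 mg / 28.00 g mol⁻¹ = 7.500×10⁻⁶ mol.
Photon energy at 315 nm: hc/λ = (6.626×10⁻³⁴)(2.998×10⁸)/(315×10⁻⁹) = 6.306×10⁻¹⁹ J.
Energy delivered: (3.35 mW)(3114 s) = 10.43 J.
Photons incident: 10.43 / 6.306×10⁻¹⁹ = 1.654×10¹⁹, i.e. 1.654×10¹⁹/6.022×10²³ = 2.747×10⁻⁵ mol.
Fraction absorbed: 1 − 10^(−0.732) = 0.8146.
Photons absorbed: 0.8146 × 2.747×10⁻⁵ = 2.238×10⁻⁵ mol.
Φ = 7.500×10⁻⁶ mol / 2.238×10⁻⁵ mol photons = 0.34.

Φ = 0.34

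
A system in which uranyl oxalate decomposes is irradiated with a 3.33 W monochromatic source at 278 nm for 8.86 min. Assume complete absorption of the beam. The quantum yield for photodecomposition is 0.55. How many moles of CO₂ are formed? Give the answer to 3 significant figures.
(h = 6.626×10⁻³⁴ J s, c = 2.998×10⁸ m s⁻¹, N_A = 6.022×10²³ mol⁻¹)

Photon energy at 278 nm: hc/λ = (6.626×10⁻³⁴)(2.998×10⁸)/(278×10⁻⁹) = 7.146×10⁻¹⁹ J.
Energy delivered: (3.33 W)(531.6 s) = 1770 J.
Photons incident: 1770 / 7.146×10⁻¹⁹ = 2.477×10²¹, i.e. 2.477×10²¹/6.022×10²³ = 0.004113 mol.
Product: Φ × n_abs = 0.55 × 0.004113 = 0.002262 mol.

0.00226 mol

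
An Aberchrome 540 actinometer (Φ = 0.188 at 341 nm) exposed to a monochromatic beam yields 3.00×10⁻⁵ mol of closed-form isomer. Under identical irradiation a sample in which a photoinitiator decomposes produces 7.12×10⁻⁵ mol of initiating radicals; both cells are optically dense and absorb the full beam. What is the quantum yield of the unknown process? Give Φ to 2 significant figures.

Φ = 0.45

Photons absorbed by the actinometer: 3.00×10⁻⁵ / 0.188 = 1.596×10⁻⁴ mol.
Φ(unknown) = 7.12×10⁻⁵ / 1.596×10⁻⁴ = 0.45.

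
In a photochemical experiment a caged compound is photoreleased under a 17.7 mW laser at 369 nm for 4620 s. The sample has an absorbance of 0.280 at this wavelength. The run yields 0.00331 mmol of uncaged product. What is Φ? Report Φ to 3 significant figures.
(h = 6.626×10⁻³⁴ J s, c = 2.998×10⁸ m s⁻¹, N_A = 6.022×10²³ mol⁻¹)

Product: 0.00331 mmol = 3.31×10⁻⁶ mol.
Photon energy at 369 nm: hc/λ = (6.626×10⁻³⁴)(2.998×10⁸)/(369×10⁻⁹) = 5.383×10⁻¹⁹ J.
Energy delivered: (17.7 mW)(4620 s) = 81.77 J.
Photons incident: 81.77 / 5.383×10⁻¹⁹ = 1.519×10²⁰, i.e. 1.519×10²⁰/6.022×10²³ = 2.522×10⁻⁴ mol.
Fraction absorbed: 1 − 10^(−0.280) = 0.4752.
Photons absorbed: 0.4752 × 2.522×10⁻⁴ = 1.198×10⁻⁴ mol.
Φ = 3.31×10⁻⁶ mol / 1.198×10⁻⁴ mol photons = 0.0276.

Φ = 0.0276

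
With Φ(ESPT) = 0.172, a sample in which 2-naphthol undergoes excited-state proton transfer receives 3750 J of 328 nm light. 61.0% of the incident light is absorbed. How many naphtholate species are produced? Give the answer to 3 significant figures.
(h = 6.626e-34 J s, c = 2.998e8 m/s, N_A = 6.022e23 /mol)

6.50e20 species

Photon energy at 328 nm: hc/λ = (6.626e-34)(2.998e8)/(328e-9) = 6.056e-19 J.
Photons incident: 3750 / 6.056e-19 = 6.192e21, i.e. 6.192e21/6.022e23 = 0.01028 mol.
Photons absorbed: 0.610 × 0.01028 = 0.006271 mol.
Product: Φ × n_abs = 0.172 × 0.006271 = 0.001079 mol.
As a count: 0.001079 × 6.022e23 = 6.50e20.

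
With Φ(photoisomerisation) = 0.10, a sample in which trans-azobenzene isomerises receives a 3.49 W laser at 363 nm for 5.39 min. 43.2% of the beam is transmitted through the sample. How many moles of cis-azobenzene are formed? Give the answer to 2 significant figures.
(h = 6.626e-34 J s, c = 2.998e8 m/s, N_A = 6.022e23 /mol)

Photon energy at 363 nm: hc/λ = (6.626e-34)(2.998e8)/(363e-9) = 5.472e-19 J.
Energy delivered: (3.49 W)(323.4 s) = 1129 J.
Photons incident: 1129 / 5.472e-19 = 2.063e21, i.e. 2.063e21/6.022e23 = 0.003426 mol.
Fraction absorbed: 1 − 43.2/100 = 0.5680.
Photons absorbed: 0.5680 × 0.003426 = 0.001946 mol.
Product: Φ × n_abs = 0.10 × 0.001946 = 1.946e-4 mol.

1.9e-4 mol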